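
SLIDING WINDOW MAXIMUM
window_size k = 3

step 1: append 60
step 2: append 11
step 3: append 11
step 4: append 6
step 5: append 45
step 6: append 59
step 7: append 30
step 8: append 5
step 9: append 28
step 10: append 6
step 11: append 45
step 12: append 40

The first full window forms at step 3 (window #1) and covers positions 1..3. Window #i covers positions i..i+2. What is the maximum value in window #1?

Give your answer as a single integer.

step 1: append 60 -> window=[60] (not full yet)
step 2: append 11 -> window=[60, 11] (not full yet)
step 3: append 11 -> window=[60, 11, 11] -> max=60
Window #1 max = 60

Answer: 60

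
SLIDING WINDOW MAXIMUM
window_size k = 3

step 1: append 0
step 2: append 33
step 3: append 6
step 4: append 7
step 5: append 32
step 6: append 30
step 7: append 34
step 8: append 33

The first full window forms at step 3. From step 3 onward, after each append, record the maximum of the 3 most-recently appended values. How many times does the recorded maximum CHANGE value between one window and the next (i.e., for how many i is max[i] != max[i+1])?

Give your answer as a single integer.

Answer: 2

Derivation:
step 1: append 0 -> window=[0] (not full yet)
step 2: append 33 -> window=[0, 33] (not full yet)
step 3: append 6 -> window=[0, 33, 6] -> max=33
step 4: append 7 -> window=[33, 6, 7] -> max=33
step 5: append 32 -> window=[6, 7, 32] -> max=32
step 6: append 30 -> window=[7, 32, 30] -> max=32
step 7: append 34 -> window=[32, 30, 34] -> max=34
step 8: append 33 -> window=[30, 34, 33] -> max=34
Recorded maximums: 33 33 32 32 34 34
Changes between consecutive maximums: 2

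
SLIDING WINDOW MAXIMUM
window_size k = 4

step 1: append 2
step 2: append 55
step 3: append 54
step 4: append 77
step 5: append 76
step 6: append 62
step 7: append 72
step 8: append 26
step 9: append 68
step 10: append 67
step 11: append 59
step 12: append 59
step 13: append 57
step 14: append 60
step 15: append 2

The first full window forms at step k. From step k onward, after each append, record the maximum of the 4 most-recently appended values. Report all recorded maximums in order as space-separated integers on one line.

Answer: 77 77 77 77 76 72 72 68 68 67 60 60

Derivation:
step 1: append 2 -> window=[2] (not full yet)
step 2: append 55 -> window=[2, 55] (not full yet)
step 3: append 54 -> window=[2, 55, 54] (not full yet)
step 4: append 77 -> window=[2, 55, 54, 77] -> max=77
step 5: append 76 -> window=[55, 54, 77, 76] -> max=77
step 6: append 62 -> window=[54, 77, 76, 62] -> max=77
step 7: append 72 -> window=[77, 76, 62, 72] -> max=77
step 8: append 26 -> window=[76, 62, 72, 26] -> max=76
step 9: append 68 -> window=[62, 72, 26, 68] -> max=72
step 10: append 67 -> window=[72, 26, 68, 67] -> max=72
step 11: append 59 -> window=[26, 68, 67, 59] -> max=68
step 12: append 59 -> window=[68, 67, 59, 59] -> max=68
step 13: append 57 -> window=[67, 59, 59, 57] -> max=67
step 14: append 60 -> window=[59, 59, 57, 60] -> max=60
step 15: append 2 -> window=[59, 57, 60, 2] -> max=60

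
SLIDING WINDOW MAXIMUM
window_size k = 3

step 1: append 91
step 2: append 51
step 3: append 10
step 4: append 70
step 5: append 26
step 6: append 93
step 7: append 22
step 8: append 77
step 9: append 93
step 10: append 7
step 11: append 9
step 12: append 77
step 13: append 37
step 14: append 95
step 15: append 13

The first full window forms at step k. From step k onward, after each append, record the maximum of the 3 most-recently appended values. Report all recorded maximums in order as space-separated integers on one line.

step 1: append 91 -> window=[91] (not full yet)
step 2: append 51 -> window=[91, 51] (not full yet)
step 3: append 10 -> window=[91, 51, 10] -> max=91
step 4: append 70 -> window=[51, 10, 70] -> max=70
step 5: append 26 -> window=[10, 70, 26] -> max=70
step 6: append 93 -> window=[70, 26, 93] -> max=93
step 7: append 22 -> window=[26, 93, 22] -> max=93
step 8: append 77 -> window=[93, 22, 77] -> max=93
step 9: append 93 -> window=[22, 77, 93] -> max=93
step 10: append 7 -> window=[77, 93, 7] -> max=93
step 11: append 9 -> window=[93, 7, 9] -> max=93
step 12: append 77 -> window=[7, 9, 77] -> max=77
step 13: append 37 -> window=[9, 77, 37] -> max=77
step 14: append 95 -> window=[77, 37, 95] -> max=95
step 15: append 13 -> window=[37, 95, 13] -> max=95

Answer: 91 70 70 93 93 93 93 93 93 77 77 95 95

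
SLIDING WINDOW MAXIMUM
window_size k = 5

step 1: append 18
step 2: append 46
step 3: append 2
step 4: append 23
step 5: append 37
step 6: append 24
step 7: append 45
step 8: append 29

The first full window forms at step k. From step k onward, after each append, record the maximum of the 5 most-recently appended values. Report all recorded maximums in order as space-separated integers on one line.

Answer: 46 46 45 45

Derivation:
step 1: append 18 -> window=[18] (not full yet)
step 2: append 46 -> window=[18, 46] (not full yet)
step 3: append 2 -> window=[18, 46, 2] (not full yet)
step 4: append 23 -> window=[18, 46, 2, 23] (not full yet)
step 5: append 37 -> window=[18, 46, 2, 23, 37] -> max=46
step 6: append 24 -> window=[46, 2, 23, 37, 24] -> max=46
step 7: append 45 -> window=[2, 23, 37, 24, 45] -> max=45
step 8: append 29 -> window=[23, 37, 24, 45, 29] -> max=45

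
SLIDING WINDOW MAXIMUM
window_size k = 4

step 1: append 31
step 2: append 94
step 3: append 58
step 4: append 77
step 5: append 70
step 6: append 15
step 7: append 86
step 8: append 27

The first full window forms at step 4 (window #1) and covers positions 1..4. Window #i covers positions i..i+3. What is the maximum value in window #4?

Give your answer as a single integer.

step 1: append 31 -> window=[31] (not full yet)
step 2: append 94 -> window=[31, 94] (not full yet)
step 3: append 58 -> window=[31, 94, 58] (not full yet)
step 4: append 77 -> window=[31, 94, 58, 77] -> max=94
step 5: append 70 -> window=[94, 58, 77, 70] -> max=94
step 6: append 15 -> window=[58, 77, 70, 15] -> max=77
step 7: append 86 -> window=[77, 70, 15, 86] -> max=86
Window #4 max = 86

Answer: 86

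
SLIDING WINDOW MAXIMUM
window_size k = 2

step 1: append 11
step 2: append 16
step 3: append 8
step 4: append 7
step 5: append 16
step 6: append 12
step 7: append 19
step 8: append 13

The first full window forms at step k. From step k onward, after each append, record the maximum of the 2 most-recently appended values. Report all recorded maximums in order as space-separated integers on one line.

Answer: 16 16 8 16 16 19 19

Derivation:
step 1: append 11 -> window=[11] (not full yet)
step 2: append 16 -> window=[11, 16] -> max=16
step 3: append 8 -> window=[16, 8] -> max=16
step 4: append 7 -> window=[8, 7] -> max=8
step 5: append 16 -> window=[7, 16] -> max=16
step 6: append 12 -> window=[16, 12] -> max=16
step 7: append 19 -> window=[12, 19] -> max=19
step 8: append 13 -> window=[19, 13] -> max=19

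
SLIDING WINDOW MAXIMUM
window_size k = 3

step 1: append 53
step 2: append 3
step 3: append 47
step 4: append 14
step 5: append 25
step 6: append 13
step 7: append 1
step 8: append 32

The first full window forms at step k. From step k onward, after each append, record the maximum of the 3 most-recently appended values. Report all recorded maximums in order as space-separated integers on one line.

step 1: append 53 -> window=[53] (not full yet)
step 2: append 3 -> window=[53, 3] (not full yet)
step 3: append 47 -> window=[53, 3, 47] -> max=53
step 4: append 14 -> window=[3, 47, 14] -> max=47
step 5: append 25 -> window=[47, 14, 25] -> max=47
step 6: append 13 -> window=[14, 25, 13] -> max=25
step 7: append 1 -> window=[25, 13, 1] -> max=25
step 8: append 32 -> window=[13, 1, 32] -> max=32

Answer: 53 47 47 25 25 32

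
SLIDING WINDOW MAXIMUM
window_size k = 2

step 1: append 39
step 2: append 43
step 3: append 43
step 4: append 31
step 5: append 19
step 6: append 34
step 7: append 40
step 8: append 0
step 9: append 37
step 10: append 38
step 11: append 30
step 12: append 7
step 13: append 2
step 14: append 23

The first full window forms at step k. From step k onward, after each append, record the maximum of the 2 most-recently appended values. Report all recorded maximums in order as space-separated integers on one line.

Answer: 43 43 43 31 34 40 40 37 38 38 30 7 23

Derivation:
step 1: append 39 -> window=[39] (not full yet)
step 2: append 43 -> window=[39, 43] -> max=43
step 3: append 43 -> window=[43, 43] -> max=43
step 4: append 31 -> window=[43, 31] -> max=43
step 5: append 19 -> window=[31, 19] -> max=31
step 6: append 34 -> window=[19, 34] -> max=34
step 7: append 40 -> window=[34, 40] -> max=40
step 8: append 0 -> window=[40, 0] -> max=40
step 9: append 37 -> window=[0, 37] -> max=37
step 10: append 38 -> window=[37, 38] -> max=38
step 11: append 30 -> window=[38, 30] -> max=38
step 12: append 7 -> window=[30, 7] -> max=30
step 13: append 2 -> window=[7, 2] -> max=7
step 14: append 23 -> window=[2, 23] -> max=23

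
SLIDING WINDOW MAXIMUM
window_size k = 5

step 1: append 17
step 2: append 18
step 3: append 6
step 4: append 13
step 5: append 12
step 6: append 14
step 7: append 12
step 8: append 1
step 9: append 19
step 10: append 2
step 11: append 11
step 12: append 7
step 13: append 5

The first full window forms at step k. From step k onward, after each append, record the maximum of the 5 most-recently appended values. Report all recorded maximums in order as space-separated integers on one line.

Answer: 18 18 14 14 19 19 19 19 19

Derivation:
step 1: append 17 -> window=[17] (not full yet)
step 2: append 18 -> window=[17, 18] (not full yet)
step 3: append 6 -> window=[17, 18, 6] (not full yet)
step 4: append 13 -> window=[17, 18, 6, 13] (not full yet)
step 5: append 12 -> window=[17, 18, 6, 13, 12] -> max=18
step 6: append 14 -> window=[18, 6, 13, 12, 14] -> max=18
step 7: append 12 -> window=[6, 13, 12, 14, 12] -> max=14
step 8: append 1 -> window=[13, 12, 14, 12, 1] -> max=14
step 9: append 19 -> window=[12, 14, 12, 1, 19] -> max=19
step 10: append 2 -> window=[14, 12, 1, 19, 2] -> max=19
step 11: append 11 -> window=[12, 1, 19, 2, 11] -> max=19
step 12: append 7 -> window=[1, 19, 2, 11, 7] -> max=19
step 13: append 5 -> window=[19, 2, 11, 7, 5] -> max=19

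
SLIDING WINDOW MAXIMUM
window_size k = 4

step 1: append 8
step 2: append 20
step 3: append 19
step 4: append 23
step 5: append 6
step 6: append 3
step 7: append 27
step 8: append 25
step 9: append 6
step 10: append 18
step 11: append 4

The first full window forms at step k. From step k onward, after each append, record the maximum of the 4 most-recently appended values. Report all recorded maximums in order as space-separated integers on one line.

step 1: append 8 -> window=[8] (not full yet)
step 2: append 20 -> window=[8, 20] (not full yet)
step 3: append 19 -> window=[8, 20, 19] (not full yet)
step 4: append 23 -> window=[8, 20, 19, 23] -> max=23
step 5: append 6 -> window=[20, 19, 23, 6] -> max=23
step 6: append 3 -> window=[19, 23, 6, 3] -> max=23
step 7: append 27 -> window=[23, 6, 3, 27] -> max=27
step 8: append 25 -> window=[6, 3, 27, 25] -> max=27
step 9: append 6 -> window=[3, 27, 25, 6] -> max=27
step 10: append 18 -> window=[27, 25, 6, 18] -> max=27
step 11: append 4 -> window=[25, 6, 18, 4] -> max=25

Answer: 23 23 23 27 27 27 27 25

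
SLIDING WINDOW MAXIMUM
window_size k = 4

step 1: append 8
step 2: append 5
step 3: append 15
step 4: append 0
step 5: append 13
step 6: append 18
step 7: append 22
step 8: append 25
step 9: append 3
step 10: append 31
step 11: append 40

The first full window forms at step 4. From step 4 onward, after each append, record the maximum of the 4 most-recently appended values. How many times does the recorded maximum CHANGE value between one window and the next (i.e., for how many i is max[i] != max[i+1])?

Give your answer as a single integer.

Answer: 5

Derivation:
step 1: append 8 -> window=[8] (not full yet)
step 2: append 5 -> window=[8, 5] (not full yet)
step 3: append 15 -> window=[8, 5, 15] (not full yet)
step 4: append 0 -> window=[8, 5, 15, 0] -> max=15
step 5: append 13 -> window=[5, 15, 0, 13] -> max=15
step 6: append 18 -> window=[15, 0, 13, 18] -> max=18
step 7: append 22 -> window=[0, 13, 18, 22] -> max=22
step 8: append 25 -> window=[13, 18, 22, 25] -> max=25
step 9: append 3 -> window=[18, 22, 25, 3] -> max=25
step 10: append 31 -> window=[22, 25, 3, 31] -> max=31
step 11: append 40 -> window=[25, 3, 31, 40] -> max=40
Recorded maximums: 15 15 18 22 25 25 31 40
Changes between consecutive maximums: 5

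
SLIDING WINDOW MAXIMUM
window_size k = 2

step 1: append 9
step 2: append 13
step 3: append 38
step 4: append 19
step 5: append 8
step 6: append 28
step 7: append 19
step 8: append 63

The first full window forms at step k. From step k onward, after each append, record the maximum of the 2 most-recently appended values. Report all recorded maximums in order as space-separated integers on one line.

step 1: append 9 -> window=[9] (not full yet)
step 2: append 13 -> window=[9, 13] -> max=13
step 3: append 38 -> window=[13, 38] -> max=38
step 4: append 19 -> window=[38, 19] -> max=38
step 5: append 8 -> window=[19, 8] -> max=19
step 6: append 28 -> window=[8, 28] -> max=28
step 7: append 19 -> window=[28, 19] -> max=28
step 8: append 63 -> window=[19, 63] -> max=63

Answer: 13 38 38 19 28 28 63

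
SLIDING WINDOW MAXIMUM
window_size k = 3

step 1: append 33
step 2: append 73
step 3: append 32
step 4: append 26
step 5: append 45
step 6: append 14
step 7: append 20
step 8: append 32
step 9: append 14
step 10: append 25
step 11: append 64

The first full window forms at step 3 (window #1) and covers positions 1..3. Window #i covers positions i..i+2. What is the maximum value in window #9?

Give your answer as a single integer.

step 1: append 33 -> window=[33] (not full yet)
step 2: append 73 -> window=[33, 73] (not full yet)
step 3: append 32 -> window=[33, 73, 32] -> max=73
step 4: append 26 -> window=[73, 32, 26] -> max=73
step 5: append 45 -> window=[32, 26, 45] -> max=45
step 6: append 14 -> window=[26, 45, 14] -> max=45
step 7: append 20 -> window=[45, 14, 20] -> max=45
step 8: append 32 -> window=[14, 20, 32] -> max=32
step 9: append 14 -> window=[20, 32, 14] -> max=32
step 10: append 25 -> window=[32, 14, 25] -> max=32
step 11: append 64 -> window=[14, 25, 64] -> max=64
Window #9 max = 64

Answer: 64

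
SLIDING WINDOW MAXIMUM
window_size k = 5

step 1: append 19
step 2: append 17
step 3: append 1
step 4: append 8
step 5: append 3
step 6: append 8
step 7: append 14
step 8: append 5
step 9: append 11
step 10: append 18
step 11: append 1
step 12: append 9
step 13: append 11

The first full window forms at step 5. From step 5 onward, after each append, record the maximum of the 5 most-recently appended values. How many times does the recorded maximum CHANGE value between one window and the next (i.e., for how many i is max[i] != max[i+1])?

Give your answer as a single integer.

step 1: append 19 -> window=[19] (not full yet)
step 2: append 17 -> window=[19, 17] (not full yet)
step 3: append 1 -> window=[19, 17, 1] (not full yet)
step 4: append 8 -> window=[19, 17, 1, 8] (not full yet)
step 5: append 3 -> window=[19, 17, 1, 8, 3] -> max=19
step 6: append 8 -> window=[17, 1, 8, 3, 8] -> max=17
step 7: append 14 -> window=[1, 8, 3, 8, 14] -> max=14
step 8: append 5 -> window=[8, 3, 8, 14, 5] -> max=14
step 9: append 11 -> window=[3, 8, 14, 5, 11] -> max=14
step 10: append 18 -> window=[8, 14, 5, 11, 18] -> max=18
step 11: append 1 -> window=[14, 5, 11, 18, 1] -> max=18
step 12: append 9 -> window=[5, 11, 18, 1, 9] -> max=18
step 13: append 11 -> window=[11, 18, 1, 9, 11] -> max=18
Recorded maximums: 19 17 14 14 14 18 18 18 18
Changes between consecutive maximums: 3

Answer: 3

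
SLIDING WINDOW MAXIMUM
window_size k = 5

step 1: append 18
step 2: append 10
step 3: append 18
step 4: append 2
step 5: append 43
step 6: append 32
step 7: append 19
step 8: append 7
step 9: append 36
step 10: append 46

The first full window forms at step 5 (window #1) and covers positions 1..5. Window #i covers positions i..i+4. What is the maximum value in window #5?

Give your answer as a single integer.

Answer: 43

Derivation:
step 1: append 18 -> window=[18] (not full yet)
step 2: append 10 -> window=[18, 10] (not full yet)
step 3: append 18 -> window=[18, 10, 18] (not full yet)
step 4: append 2 -> window=[18, 10, 18, 2] (not full yet)
step 5: append 43 -> window=[18, 10, 18, 2, 43] -> max=43
step 6: append 32 -> window=[10, 18, 2, 43, 32] -> max=43
step 7: append 19 -> window=[18, 2, 43, 32, 19] -> max=43
step 8: append 7 -> window=[2, 43, 32, 19, 7] -> max=43
step 9: append 36 -> window=[43, 32, 19, 7, 36] -> max=43
Window #5 max = 43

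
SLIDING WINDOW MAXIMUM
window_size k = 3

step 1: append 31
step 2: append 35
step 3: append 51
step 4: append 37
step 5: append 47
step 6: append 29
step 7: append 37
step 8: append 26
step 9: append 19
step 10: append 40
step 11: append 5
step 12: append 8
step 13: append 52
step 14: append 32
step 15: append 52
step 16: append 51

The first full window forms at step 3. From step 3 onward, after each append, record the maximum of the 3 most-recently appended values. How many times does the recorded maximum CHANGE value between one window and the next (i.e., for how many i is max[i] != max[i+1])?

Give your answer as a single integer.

Answer: 4

Derivation:
step 1: append 31 -> window=[31] (not full yet)
step 2: append 35 -> window=[31, 35] (not full yet)
step 3: append 51 -> window=[31, 35, 51] -> max=51
step 4: append 37 -> window=[35, 51, 37] -> max=51
step 5: append 47 -> window=[51, 37, 47] -> max=51
step 6: append 29 -> window=[37, 47, 29] -> max=47
step 7: append 37 -> window=[47, 29, 37] -> max=47
step 8: append 26 -> window=[29, 37, 26] -> max=37
step 9: append 19 -> window=[37, 26, 19] -> max=37
step 10: append 40 -> window=[26, 19, 40] -> max=40
step 11: append 5 -> window=[19, 40, 5] -> max=40
step 12: append 8 -> window=[40, 5, 8] -> max=40
step 13: append 52 -> window=[5, 8, 52] -> max=52
step 14: append 32 -> window=[8, 52, 32] -> max=52
step 15: append 52 -> window=[52, 32, 52] -> max=52
step 16: append 51 -> window=[32, 52, 51] -> max=52
Recorded maximums: 51 51 51 47 47 37 37 40 40 40 52 52 52 52
Changes between consecutive maximums: 4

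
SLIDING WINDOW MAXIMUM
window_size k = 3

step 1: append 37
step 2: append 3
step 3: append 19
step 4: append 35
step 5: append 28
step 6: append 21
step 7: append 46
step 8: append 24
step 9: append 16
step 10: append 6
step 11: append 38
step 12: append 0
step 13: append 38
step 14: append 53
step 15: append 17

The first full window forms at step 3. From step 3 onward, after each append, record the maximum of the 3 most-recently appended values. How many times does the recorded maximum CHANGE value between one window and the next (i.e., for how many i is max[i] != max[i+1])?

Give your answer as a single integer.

step 1: append 37 -> window=[37] (not full yet)
step 2: append 3 -> window=[37, 3] (not full yet)
step 3: append 19 -> window=[37, 3, 19] -> max=37
step 4: append 35 -> window=[3, 19, 35] -> max=35
step 5: append 28 -> window=[19, 35, 28] -> max=35
step 6: append 21 -> window=[35, 28, 21] -> max=35
step 7: append 46 -> window=[28, 21, 46] -> max=46
step 8: append 24 -> window=[21, 46, 24] -> max=46
step 9: append 16 -> window=[46, 24, 16] -> max=46
step 10: append 6 -> window=[24, 16, 6] -> max=24
step 11: append 38 -> window=[16, 6, 38] -> max=38
step 12: append 0 -> window=[6, 38, 0] -> max=38
step 13: append 38 -> window=[38, 0, 38] -> max=38
step 14: append 53 -> window=[0, 38, 53] -> max=53
step 15: append 17 -> window=[38, 53, 17] -> max=53
Recorded maximums: 37 35 35 35 46 46 46 24 38 38 38 53 53
Changes between consecutive maximums: 5

Answer: 5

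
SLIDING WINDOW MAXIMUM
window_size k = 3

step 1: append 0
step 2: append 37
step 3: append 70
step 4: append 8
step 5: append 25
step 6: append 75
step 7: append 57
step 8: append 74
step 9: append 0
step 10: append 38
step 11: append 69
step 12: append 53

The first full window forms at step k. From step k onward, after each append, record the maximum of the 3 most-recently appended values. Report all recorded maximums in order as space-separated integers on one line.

Answer: 70 70 70 75 75 75 74 74 69 69

Derivation:
step 1: append 0 -> window=[0] (not full yet)
step 2: append 37 -> window=[0, 37] (not full yet)
step 3: append 70 -> window=[0, 37, 70] -> max=70
step 4: append 8 -> window=[37, 70, 8] -> max=70
step 5: append 25 -> window=[70, 8, 25] -> max=70
step 6: append 75 -> window=[8, 25, 75] -> max=75
step 7: append 57 -> window=[25, 75, 57] -> max=75
step 8: append 74 -> window=[75, 57, 74] -> max=75
step 9: append 0 -> window=[57, 74, 0] -> max=74
step 10: append 38 -> window=[74, 0, 38] -> max=74
step 11: append 69 -> window=[0, 38, 69] -> max=69
step 12: append 53 -> window=[38, 69, 53] -> max=69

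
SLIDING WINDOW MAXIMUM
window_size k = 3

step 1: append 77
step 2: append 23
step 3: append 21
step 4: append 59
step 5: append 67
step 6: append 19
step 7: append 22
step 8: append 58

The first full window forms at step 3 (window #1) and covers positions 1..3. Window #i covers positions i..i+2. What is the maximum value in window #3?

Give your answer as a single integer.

Answer: 67

Derivation:
step 1: append 77 -> window=[77] (not full yet)
step 2: append 23 -> window=[77, 23] (not full yet)
step 3: append 21 -> window=[77, 23, 21] -> max=77
step 4: append 59 -> window=[23, 21, 59] -> max=59
step 5: append 67 -> window=[21, 59, 67] -> max=67
Window #3 max = 67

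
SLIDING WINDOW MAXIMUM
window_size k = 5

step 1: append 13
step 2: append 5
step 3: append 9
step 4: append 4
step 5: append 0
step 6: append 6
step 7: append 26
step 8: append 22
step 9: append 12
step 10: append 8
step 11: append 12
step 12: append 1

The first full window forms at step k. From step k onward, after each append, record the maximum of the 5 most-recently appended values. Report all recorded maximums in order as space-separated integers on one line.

Answer: 13 9 26 26 26 26 26 22

Derivation:
step 1: append 13 -> window=[13] (not full yet)
step 2: append 5 -> window=[13, 5] (not full yet)
step 3: append 9 -> window=[13, 5, 9] (not full yet)
step 4: append 4 -> window=[13, 5, 9, 4] (not full yet)
step 5: append 0 -> window=[13, 5, 9, 4, 0] -> max=13
step 6: append 6 -> window=[5, 9, 4, 0, 6] -> max=9
step 7: append 26 -> window=[9, 4, 0, 6, 26] -> max=26
step 8: append 22 -> window=[4, 0, 6, 26, 22] -> max=26
step 9: append 12 -> window=[0, 6, 26, 22, 12] -> max=26
step 10: append 8 -> window=[6, 26, 22, 12, 8] -> max=26
step 11: append 12 -> window=[26, 22, 12, 8, 12] -> max=26
step 12: append 1 -> window=[22, 12, 8, 12, 1] -> max=22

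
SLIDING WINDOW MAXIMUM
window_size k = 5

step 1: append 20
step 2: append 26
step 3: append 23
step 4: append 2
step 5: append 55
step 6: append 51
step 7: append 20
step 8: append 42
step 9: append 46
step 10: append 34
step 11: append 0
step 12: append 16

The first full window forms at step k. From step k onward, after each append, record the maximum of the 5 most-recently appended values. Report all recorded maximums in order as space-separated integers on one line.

Answer: 55 55 55 55 55 51 46 46

Derivation:
step 1: append 20 -> window=[20] (not full yet)
step 2: append 26 -> window=[20, 26] (not full yet)
step 3: append 23 -> window=[20, 26, 23] (not full yet)
step 4: append 2 -> window=[20, 26, 23, 2] (not full yet)
step 5: append 55 -> window=[20, 26, 23, 2, 55] -> max=55
step 6: append 51 -> window=[26, 23, 2, 55, 51] -> max=55
step 7: append 20 -> window=[23, 2, 55, 51, 20] -> max=55
step 8: append 42 -> window=[2, 55, 51, 20, 42] -> max=55
step 9: append 46 -> window=[55, 51, 20, 42, 46] -> max=55
step 10: append 34 -> window=[51, 20, 42, 46, 34] -> max=51
step 11: append 0 -> window=[20, 42, 46, 34, 0] -> max=46
step 12: append 16 -> window=[42, 46, 34, 0, 16] -> max=46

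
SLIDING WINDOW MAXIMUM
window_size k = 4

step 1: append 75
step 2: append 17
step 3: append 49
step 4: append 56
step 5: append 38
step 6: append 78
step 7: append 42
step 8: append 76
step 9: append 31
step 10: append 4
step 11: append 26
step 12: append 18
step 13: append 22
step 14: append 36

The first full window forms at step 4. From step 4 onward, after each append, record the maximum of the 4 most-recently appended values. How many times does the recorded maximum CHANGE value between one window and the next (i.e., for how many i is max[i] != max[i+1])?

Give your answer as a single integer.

step 1: append 75 -> window=[75] (not full yet)
step 2: append 17 -> window=[75, 17] (not full yet)
step 3: append 49 -> window=[75, 17, 49] (not full yet)
step 4: append 56 -> window=[75, 17, 49, 56] -> max=75
step 5: append 38 -> window=[17, 49, 56, 38] -> max=56
step 6: append 78 -> window=[49, 56, 38, 78] -> max=78
step 7: append 42 -> window=[56, 38, 78, 42] -> max=78
step 8: append 76 -> window=[38, 78, 42, 76] -> max=78
step 9: append 31 -> window=[78, 42, 76, 31] -> max=78
step 10: append 4 -> window=[42, 76, 31, 4] -> max=76
step 11: append 26 -> window=[76, 31, 4, 26] -> max=76
step 12: append 18 -> window=[31, 4, 26, 18] -> max=31
step 13: append 22 -> window=[4, 26, 18, 22] -> max=26
step 14: append 36 -> window=[26, 18, 22, 36] -> max=36
Recorded maximums: 75 56 78 78 78 78 76 76 31 26 36
Changes between consecutive maximums: 6

Answer: 6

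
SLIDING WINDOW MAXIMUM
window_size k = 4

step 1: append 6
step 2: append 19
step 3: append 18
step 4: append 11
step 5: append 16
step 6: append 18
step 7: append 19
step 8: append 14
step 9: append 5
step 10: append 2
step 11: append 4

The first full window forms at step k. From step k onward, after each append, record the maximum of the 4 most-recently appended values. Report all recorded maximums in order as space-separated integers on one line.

step 1: append 6 -> window=[6] (not full yet)
step 2: append 19 -> window=[6, 19] (not full yet)
step 3: append 18 -> window=[6, 19, 18] (not full yet)
step 4: append 11 -> window=[6, 19, 18, 11] -> max=19
step 5: append 16 -> window=[19, 18, 11, 16] -> max=19
step 6: append 18 -> window=[18, 11, 16, 18] -> max=18
step 7: append 19 -> window=[11, 16, 18, 19] -> max=19
step 8: append 14 -> window=[16, 18, 19, 14] -> max=19
step 9: append 5 -> window=[18, 19, 14, 5] -> max=19
step 10: append 2 -> window=[19, 14, 5, 2] -> max=19
step 11: append 4 -> window=[14, 5, 2, 4] -> max=14

Answer: 19 19 18 19 19 19 19 14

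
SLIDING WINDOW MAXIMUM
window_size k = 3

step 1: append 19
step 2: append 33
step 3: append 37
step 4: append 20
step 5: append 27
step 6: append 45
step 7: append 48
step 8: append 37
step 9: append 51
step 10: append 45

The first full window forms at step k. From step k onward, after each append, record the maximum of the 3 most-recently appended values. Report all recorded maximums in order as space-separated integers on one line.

Answer: 37 37 37 45 48 48 51 51

Derivation:
step 1: append 19 -> window=[19] (not full yet)
step 2: append 33 -> window=[19, 33] (not full yet)
step 3: append 37 -> window=[19, 33, 37] -> max=37
step 4: append 20 -> window=[33, 37, 20] -> max=37
step 5: append 27 -> window=[37, 20, 27] -> max=37
step 6: append 45 -> window=[20, 27, 45] -> max=45
step 7: append 48 -> window=[27, 45, 48] -> max=48
step 8: append 37 -> window=[45, 48, 37] -> max=48
step 9: append 51 -> window=[48, 37, 51] -> max=51
step 10: append 45 -> window=[37, 51, 45] -> max=51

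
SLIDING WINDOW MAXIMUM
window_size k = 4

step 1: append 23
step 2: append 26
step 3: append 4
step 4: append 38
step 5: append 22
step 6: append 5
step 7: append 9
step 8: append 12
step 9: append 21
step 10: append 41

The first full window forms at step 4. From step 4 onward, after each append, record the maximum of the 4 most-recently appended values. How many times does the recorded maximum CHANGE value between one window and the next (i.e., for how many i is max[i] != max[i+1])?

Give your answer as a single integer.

step 1: append 23 -> window=[23] (not full yet)
step 2: append 26 -> window=[23, 26] (not full yet)
step 3: append 4 -> window=[23, 26, 4] (not full yet)
step 4: append 38 -> window=[23, 26, 4, 38] -> max=38
step 5: append 22 -> window=[26, 4, 38, 22] -> max=38
step 6: append 5 -> window=[4, 38, 22, 5] -> max=38
step 7: append 9 -> window=[38, 22, 5, 9] -> max=38
step 8: append 12 -> window=[22, 5, 9, 12] -> max=22
step 9: append 21 -> window=[5, 9, 12, 21] -> max=21
step 10: append 41 -> window=[9, 12, 21, 41] -> max=41
Recorded maximums: 38 38 38 38 22 21 41
Changes between consecutive maximums: 3

Answer: 3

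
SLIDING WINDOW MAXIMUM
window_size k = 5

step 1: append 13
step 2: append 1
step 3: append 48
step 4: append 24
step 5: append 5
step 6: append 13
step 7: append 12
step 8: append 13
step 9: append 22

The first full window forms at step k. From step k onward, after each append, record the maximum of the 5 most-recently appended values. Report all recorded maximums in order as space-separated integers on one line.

step 1: append 13 -> window=[13] (not full yet)
step 2: append 1 -> window=[13, 1] (not full yet)
step 3: append 48 -> window=[13, 1, 48] (not full yet)
step 4: append 24 -> window=[13, 1, 48, 24] (not full yet)
step 5: append 5 -> window=[13, 1, 48, 24, 5] -> max=48
step 6: append 13 -> window=[1, 48, 24, 5, 13] -> max=48
step 7: append 12 -> window=[48, 24, 5, 13, 12] -> max=48
step 8: append 13 -> window=[24, 5, 13, 12, 13] -> max=24
step 9: append 22 -> window=[5, 13, 12, 13, 22] -> max=22

Answer: 48 48 48 24 22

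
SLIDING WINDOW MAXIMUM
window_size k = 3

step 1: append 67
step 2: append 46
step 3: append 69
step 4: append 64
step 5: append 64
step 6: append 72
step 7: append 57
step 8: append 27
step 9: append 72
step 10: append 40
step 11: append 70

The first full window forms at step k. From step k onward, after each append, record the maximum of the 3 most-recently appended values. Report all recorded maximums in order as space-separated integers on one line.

step 1: append 67 -> window=[67] (not full yet)
step 2: append 46 -> window=[67, 46] (not full yet)
step 3: append 69 -> window=[67, 46, 69] -> max=69
step 4: append 64 -> window=[46, 69, 64] -> max=69
step 5: append 64 -> window=[69, 64, 64] -> max=69
step 6: append 72 -> window=[64, 64, 72] -> max=72
step 7: append 57 -> window=[64, 72, 57] -> max=72
step 8: append 27 -> window=[72, 57, 27] -> max=72
step 9: append 72 -> window=[57, 27, 72] -> max=72
step 10: append 40 -> window=[27, 72, 40] -> max=72
step 11: append 70 -> window=[72, 40, 70] -> max=72

Answer: 69 69 69 72 72 72 72 72 72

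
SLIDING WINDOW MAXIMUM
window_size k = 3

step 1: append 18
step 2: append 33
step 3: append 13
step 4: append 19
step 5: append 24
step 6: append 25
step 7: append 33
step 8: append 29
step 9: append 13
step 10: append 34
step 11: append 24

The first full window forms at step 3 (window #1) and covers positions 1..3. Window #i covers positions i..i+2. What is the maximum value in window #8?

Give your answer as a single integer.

Answer: 34

Derivation:
step 1: append 18 -> window=[18] (not full yet)
step 2: append 33 -> window=[18, 33] (not full yet)
step 3: append 13 -> window=[18, 33, 13] -> max=33
step 4: append 19 -> window=[33, 13, 19] -> max=33
step 5: append 24 -> window=[13, 19, 24] -> max=24
step 6: append 25 -> window=[19, 24, 25] -> max=25
step 7: append 33 -> window=[24, 25, 33] -> max=33
step 8: append 29 -> window=[25, 33, 29] -> max=33
step 9: append 13 -> window=[33, 29, 13] -> max=33
step 10: append 34 -> window=[29, 13, 34] -> max=34
Window #8 max = 34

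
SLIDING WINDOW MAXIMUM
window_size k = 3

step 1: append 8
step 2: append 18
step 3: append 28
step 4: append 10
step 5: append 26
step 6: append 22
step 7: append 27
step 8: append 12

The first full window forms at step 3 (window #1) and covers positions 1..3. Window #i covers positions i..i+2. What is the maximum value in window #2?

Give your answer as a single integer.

step 1: append 8 -> window=[8] (not full yet)
step 2: append 18 -> window=[8, 18] (not full yet)
step 3: append 28 -> window=[8, 18, 28] -> max=28
step 4: append 10 -> window=[18, 28, 10] -> max=28
Window #2 max = 28

Answer: 28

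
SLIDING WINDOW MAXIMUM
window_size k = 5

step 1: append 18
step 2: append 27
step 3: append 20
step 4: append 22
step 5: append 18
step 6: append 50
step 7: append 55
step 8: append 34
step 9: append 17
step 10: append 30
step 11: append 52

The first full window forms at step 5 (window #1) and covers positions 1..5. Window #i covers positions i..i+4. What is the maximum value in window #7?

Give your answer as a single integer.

step 1: append 18 -> window=[18] (not full yet)
step 2: append 27 -> window=[18, 27] (not full yet)
step 3: append 20 -> window=[18, 27, 20] (not full yet)
step 4: append 22 -> window=[18, 27, 20, 22] (not full yet)
step 5: append 18 -> window=[18, 27, 20, 22, 18] -> max=27
step 6: append 50 -> window=[27, 20, 22, 18, 50] -> max=50
step 7: append 55 -> window=[20, 22, 18, 50, 55] -> max=55
step 8: append 34 -> window=[22, 18, 50, 55, 34] -> max=55
step 9: append 17 -> window=[18, 50, 55, 34, 17] -> max=55
step 10: append 30 -> window=[50, 55, 34, 17, 30] -> max=55
step 11: append 52 -> window=[55, 34, 17, 30, 52] -> max=55
Window #7 max = 55

Answer: 55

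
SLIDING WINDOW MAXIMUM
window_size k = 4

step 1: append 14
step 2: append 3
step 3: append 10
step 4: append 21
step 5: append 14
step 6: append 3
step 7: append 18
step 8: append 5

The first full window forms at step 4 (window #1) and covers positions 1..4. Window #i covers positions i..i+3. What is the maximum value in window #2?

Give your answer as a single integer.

Answer: 21

Derivation:
step 1: append 14 -> window=[14] (not full yet)
step 2: append 3 -> window=[14, 3] (not full yet)
step 3: append 10 -> window=[14, 3, 10] (not full yet)
step 4: append 21 -> window=[14, 3, 10, 21] -> max=21
step 5: append 14 -> window=[3, 10, 21, 14] -> max=21
Window #2 max = 21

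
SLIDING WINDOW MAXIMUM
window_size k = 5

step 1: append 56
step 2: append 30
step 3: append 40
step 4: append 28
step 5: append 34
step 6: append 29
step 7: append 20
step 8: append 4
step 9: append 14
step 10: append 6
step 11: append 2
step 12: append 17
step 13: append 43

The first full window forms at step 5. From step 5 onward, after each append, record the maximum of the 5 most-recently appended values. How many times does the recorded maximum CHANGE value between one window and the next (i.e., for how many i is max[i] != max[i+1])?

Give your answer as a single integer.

step 1: append 56 -> window=[56] (not full yet)
step 2: append 30 -> window=[56, 30] (not full yet)
step 3: append 40 -> window=[56, 30, 40] (not full yet)
step 4: append 28 -> window=[56, 30, 40, 28] (not full yet)
step 5: append 34 -> window=[56, 30, 40, 28, 34] -> max=56
step 6: append 29 -> window=[30, 40, 28, 34, 29] -> max=40
step 7: append 20 -> window=[40, 28, 34, 29, 20] -> max=40
step 8: append 4 -> window=[28, 34, 29, 20, 4] -> max=34
step 9: append 14 -> window=[34, 29, 20, 4, 14] -> max=34
step 10: append 6 -> window=[29, 20, 4, 14, 6] -> max=29
step 11: append 2 -> window=[20, 4, 14, 6, 2] -> max=20
step 12: append 17 -> window=[4, 14, 6, 2, 17] -> max=17
step 13: append 43 -> window=[14, 6, 2, 17, 43] -> max=43
Recorded maximums: 56 40 40 34 34 29 20 17 43
Changes between consecutive maximums: 6

Answer: 6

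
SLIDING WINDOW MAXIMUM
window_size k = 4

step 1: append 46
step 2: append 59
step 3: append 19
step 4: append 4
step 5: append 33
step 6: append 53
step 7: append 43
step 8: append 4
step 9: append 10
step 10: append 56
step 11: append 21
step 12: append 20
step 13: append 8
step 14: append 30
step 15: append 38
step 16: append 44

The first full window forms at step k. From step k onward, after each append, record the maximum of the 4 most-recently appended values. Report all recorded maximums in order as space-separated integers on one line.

step 1: append 46 -> window=[46] (not full yet)
step 2: append 59 -> window=[46, 59] (not full yet)
step 3: append 19 -> window=[46, 59, 19] (not full yet)
step 4: append 4 -> window=[46, 59, 19, 4] -> max=59
step 5: append 33 -> window=[59, 19, 4, 33] -> max=59
step 6: append 53 -> window=[19, 4, 33, 53] -> max=53
step 7: append 43 -> window=[4, 33, 53, 43] -> max=53
step 8: append 4 -> window=[33, 53, 43, 4] -> max=53
step 9: append 10 -> window=[53, 43, 4, 10] -> max=53
step 10: append 56 -> window=[43, 4, 10, 56] -> max=56
step 11: append 21 -> window=[4, 10, 56, 21] -> max=56
step 12: append 20 -> window=[10, 56, 21, 20] -> max=56
step 13: append 8 -> window=[56, 21, 20, 8] -> max=56
step 14: append 30 -> window=[21, 20, 8, 30] -> max=30
step 15: append 38 -> window=[20, 8, 30, 38] -> max=38
step 16: append 44 -> window=[8, 30, 38, 44] -> max=44

Answer: 59 59 53 53 53 53 56 56 56 56 30 38 44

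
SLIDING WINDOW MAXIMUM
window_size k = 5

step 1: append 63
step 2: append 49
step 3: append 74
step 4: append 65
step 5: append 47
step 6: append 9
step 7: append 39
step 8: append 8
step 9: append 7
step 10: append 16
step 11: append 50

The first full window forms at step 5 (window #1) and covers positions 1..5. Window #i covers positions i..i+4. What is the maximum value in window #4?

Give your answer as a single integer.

step 1: append 63 -> window=[63] (not full yet)
step 2: append 49 -> window=[63, 49] (not full yet)
step 3: append 74 -> window=[63, 49, 74] (not full yet)
step 4: append 65 -> window=[63, 49, 74, 65] (not full yet)
step 5: append 47 -> window=[63, 49, 74, 65, 47] -> max=74
step 6: append 9 -> window=[49, 74, 65, 47, 9] -> max=74
step 7: append 39 -> window=[74, 65, 47, 9, 39] -> max=74
step 8: append 8 -> window=[65, 47, 9, 39, 8] -> max=65
Window #4 max = 65

Answer: 65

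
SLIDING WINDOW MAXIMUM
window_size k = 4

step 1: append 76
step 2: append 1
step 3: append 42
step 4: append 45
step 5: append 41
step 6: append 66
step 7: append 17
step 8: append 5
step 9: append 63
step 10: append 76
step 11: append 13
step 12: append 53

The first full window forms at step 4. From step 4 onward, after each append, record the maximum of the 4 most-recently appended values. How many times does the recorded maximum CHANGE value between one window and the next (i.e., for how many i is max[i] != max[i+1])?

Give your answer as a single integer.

Answer: 3

Derivation:
step 1: append 76 -> window=[76] (not full yet)
step 2: append 1 -> window=[76, 1] (not full yet)
step 3: append 42 -> window=[76, 1, 42] (not full yet)
step 4: append 45 -> window=[76, 1, 42, 45] -> max=76
step 5: append 41 -> window=[1, 42, 45, 41] -> max=45
step 6: append 66 -> window=[42, 45, 41, 66] -> max=66
step 7: append 17 -> window=[45, 41, 66, 17] -> max=66
step 8: append 5 -> window=[41, 66, 17, 5] -> max=66
step 9: append 63 -> window=[66, 17, 5, 63] -> max=66
step 10: append 76 -> window=[17, 5, 63, 76] -> max=76
step 11: append 13 -> window=[5, 63, 76, 13] -> max=76
step 12: append 53 -> window=[63, 76, 13, 53] -> max=76
Recorded maximums: 76 45 66 66 66 66 76 76 76
Changes between consecutive maximums: 3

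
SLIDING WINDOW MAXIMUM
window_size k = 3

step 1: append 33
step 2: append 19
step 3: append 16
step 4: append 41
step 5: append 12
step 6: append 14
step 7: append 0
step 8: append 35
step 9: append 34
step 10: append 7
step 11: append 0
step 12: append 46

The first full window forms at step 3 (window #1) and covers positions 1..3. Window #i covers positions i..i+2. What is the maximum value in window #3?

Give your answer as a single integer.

Answer: 41

Derivation:
step 1: append 33 -> window=[33] (not full yet)
step 2: append 19 -> window=[33, 19] (not full yet)
step 3: append 16 -> window=[33, 19, 16] -> max=33
step 4: append 41 -> window=[19, 16, 41] -> max=41
step 5: append 12 -> window=[16, 41, 12] -> max=41
Window #3 max = 41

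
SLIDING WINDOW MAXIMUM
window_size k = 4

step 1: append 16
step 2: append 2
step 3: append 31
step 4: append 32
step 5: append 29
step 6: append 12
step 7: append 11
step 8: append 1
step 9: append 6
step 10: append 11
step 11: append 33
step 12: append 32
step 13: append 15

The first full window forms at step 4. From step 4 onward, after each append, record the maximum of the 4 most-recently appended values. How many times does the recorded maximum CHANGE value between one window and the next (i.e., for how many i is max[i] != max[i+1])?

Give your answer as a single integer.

step 1: append 16 -> window=[16] (not full yet)
step 2: append 2 -> window=[16, 2] (not full yet)
step 3: append 31 -> window=[16, 2, 31] (not full yet)
step 4: append 32 -> window=[16, 2, 31, 32] -> max=32
step 5: append 29 -> window=[2, 31, 32, 29] -> max=32
step 6: append 12 -> window=[31, 32, 29, 12] -> max=32
step 7: append 11 -> window=[32, 29, 12, 11] -> max=32
step 8: append 1 -> window=[29, 12, 11, 1] -> max=29
step 9: append 6 -> window=[12, 11, 1, 6] -> max=12
step 10: append 11 -> window=[11, 1, 6, 11] -> max=11
step 11: append 33 -> window=[1, 6, 11, 33] -> max=33
step 12: append 32 -> window=[6, 11, 33, 32] -> max=33
step 13: append 15 -> window=[11, 33, 32, 15] -> max=33
Recorded maximums: 32 32 32 32 29 12 11 33 33 33
Changes between consecutive maximums: 4

Answer: 4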